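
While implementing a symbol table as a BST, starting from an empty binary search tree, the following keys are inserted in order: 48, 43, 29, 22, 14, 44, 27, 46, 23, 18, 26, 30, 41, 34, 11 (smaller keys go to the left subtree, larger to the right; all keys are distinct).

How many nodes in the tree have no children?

48: root
43: left child of 48 (depth 1)
29: left child of 43 (depth 2)
22: left child of 29 (depth 3)
14: left child of 22 (depth 4)
44: right child of 43 (depth 2)
27: right child of 22 (depth 4)
46: right child of 44 (depth 3)
23: left child of 27 (depth 5)
18: right child of 14 (depth 5)
26: right child of 23 (depth 6)
30: right child of 29 (depth 3)
41: right child of 30 (depth 4)
34: left child of 41 (depth 5)
11: left child of 14 (depth 5)

Leaves: 11, 18, 26, 34, 46 — 5 in total.

5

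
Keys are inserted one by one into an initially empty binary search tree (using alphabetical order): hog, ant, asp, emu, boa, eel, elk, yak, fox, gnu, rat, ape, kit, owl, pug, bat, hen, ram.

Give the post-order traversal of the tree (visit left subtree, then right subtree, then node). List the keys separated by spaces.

Insert hog: tree is empty, so hog becomes the root.
Insert ant: ant < hog → go left. Place as left child of hog.
Insert asp: asp < hog → go left; asp > ant → go right. Place as right child of ant.
Insert emu: emu < hog → go left; emu > ant → go right; emu > asp → go right. Place as right child of asp.
Insert boa: boa < hog → go left; boa > ant → go right; boa > asp → go right; boa < emu → go left. Place as left child of emu.
Insert eel: eel < hog → go left; eel > ant → go right; eel > asp → go right; eel < emu → go left; eel > boa → go right. Place as right child of boa.
Insert elk: elk < hog → go left; elk > ant → go right; elk > asp → go right; elk < emu → go left; elk > boa → go right; elk > eel → go right. Place as right child of eel.
Insert yak: yak > hog → go right. Place as right child of hog.
Insert fox: fox < hog → go left; fox > ant → go right; fox > asp → go right; fox > emu → go right. Place as right child of emu.
Insert gnu: gnu < hog → go left; gnu > ant → go right; gnu > asp → go right; gnu > emu → go right; gnu > fox → go right. Place as right child of fox.
Insert rat: rat > hog → go right; rat < yak → go left. Place as left child of yak.
Insert ape: ape < hog → go left; ape > ant → go right; ape < asp → go left. Place as left child of asp.
Insert kit: kit > hog → go right; kit < yak → go left; kit < rat → go left. Place as left child of rat.
Insert owl: owl > hog → go right; owl < yak → go left; owl < rat → go left; owl > kit → go right. Place as right child of kit.
Insert pug: pug > hog → go right; pug < yak → go left; pug < rat → go left; pug > kit → go right; pug > owl → go right. Place as right child of owl.
Insert bat: bat < hog → go left; bat > ant → go right; bat > asp → go right; bat < emu → go left; bat < boa → go left. Place as left child of boa.
Insert hen: hen < hog → go left; hen > ant → go right; hen > asp → go right; hen > emu → go right; hen > fox → go right; hen > gnu → go right. Place as right child of gnu.
Insert ram: ram > hog → go right; ram < yak → go left; ram < rat → go left; ram > kit → go right; ram > owl → go right; ram > pug → go right. Place as right child of pug.

ape bat elk eel boa hen gnu fox emu asp ant ram pug owl kit rat yak hog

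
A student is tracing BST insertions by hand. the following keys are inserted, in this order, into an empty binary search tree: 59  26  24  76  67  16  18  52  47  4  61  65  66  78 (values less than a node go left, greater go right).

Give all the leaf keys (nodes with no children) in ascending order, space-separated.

4 18 47 66 78

Resulting structure (node: left, right):
  59: L=26, R=76
  26: L=24, R=52
  24: L=16, R=–
  76: L=67, R=78
  67: L=61, R=–
  16: L=4, R=18
  18: L=–, R=–
  52: L=47, R=–
  47: L=–, R=–
  4: L=–, R=–
  61: L=–, R=65
  65: L=–, R=66
  66: L=–, R=–
  78: L=–, R=–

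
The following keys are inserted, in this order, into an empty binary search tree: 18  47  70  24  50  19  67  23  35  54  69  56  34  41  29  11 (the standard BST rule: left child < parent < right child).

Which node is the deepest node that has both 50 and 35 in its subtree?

Insert 18: tree is empty, so 18 becomes the root.
Insert 47: 47 > 18 → go right. Place as right child of 18.
Insert 70: 70 > 18 → go right; 70 > 47 → go right. Place as right child of 47.
Insert 24: 24 > 18 → go right; 24 < 47 → go left. Place as left child of 47.
Insert 50: 50 > 18 → go right; 50 > 47 → go right; 50 < 70 → go left. Place as left child of 70.
Insert 19: 19 > 18 → go right; 19 < 47 → go left; 19 < 24 → go left. Place as left child of 24.
Insert 67: 67 > 18 → go right; 67 > 47 → go right; 67 < 70 → go left; 67 > 50 → go right. Place as right child of 50.
Insert 23: 23 > 18 → go right; 23 < 47 → go left; 23 < 24 → go left; 23 > 19 → go right. Place as right child of 19.
Insert 35: 35 > 18 → go right; 35 < 47 → go left; 35 > 24 → go right. Place as right child of 24.
Insert 54: 54 > 18 → go right; 54 > 47 → go right; 54 < 70 → go left; 54 > 50 → go right; 54 < 67 → go left. Place as left child of 67.
Insert 69: 69 > 18 → go right; 69 > 47 → go right; 69 < 70 → go left; 69 > 50 → go right; 69 > 67 → go right. Place as right child of 67.
Insert 56: 56 > 18 → go right; 56 > 47 → go right; 56 < 70 → go left; 56 > 50 → go right; 56 < 67 → go left; 56 > 54 → go right. Place as right child of 54.
Insert 34: 34 > 18 → go right; 34 < 47 → go left; 34 > 24 → go right; 34 < 35 → go left. Place as left child of 35.
Insert 41: 41 > 18 → go right; 41 < 47 → go left; 41 > 24 → go right; 41 > 35 → go right. Place as right child of 35.
Insert 29: 29 > 18 → go right; 29 < 47 → go left; 29 > 24 → go right; 29 < 35 → go left; 29 < 34 → go left. Place as left child of 34.
Insert 11: 11 < 18 → go left. Place as left child of 18.

Path to 50: 18 → 47 → 70 → 50
Path to 35: 18 → 47 → 24 → 35
The paths share a prefix ending at 47, then split left and right.

47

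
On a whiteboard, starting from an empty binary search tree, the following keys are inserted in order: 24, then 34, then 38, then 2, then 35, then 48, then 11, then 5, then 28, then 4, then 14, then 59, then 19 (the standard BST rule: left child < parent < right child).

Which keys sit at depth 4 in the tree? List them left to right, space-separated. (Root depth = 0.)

Resulting structure (node: left, right):
  24: L=2, R=34
  34: L=28, R=38
  38: L=35, R=48
  2: L=–, R=11
  35: L=–, R=–
  48: L=–, R=59
  11: L=5, R=14
  5: L=4, R=–
  28: L=–, R=–
  4: L=–, R=–
  14: L=–, R=19
  59: L=–, R=–
  19: L=–, R=–

4 19 59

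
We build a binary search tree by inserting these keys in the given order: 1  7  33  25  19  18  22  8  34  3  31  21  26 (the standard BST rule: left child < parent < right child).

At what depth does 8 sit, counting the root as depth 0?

Insert 1: tree is empty, so 1 becomes the root.
Insert 7: 7 > 1 → go right. Place as right child of 1.
Insert 33: 33 > 1 → go right; 33 > 7 → go right. Place as right child of 7.
Insert 25: 25 > 1 → go right; 25 > 7 → go right; 25 < 33 → go left. Place as left child of 33.
Insert 19: 19 > 1 → go right; 19 > 7 → go right; 19 < 33 → go left; 19 < 25 → go left. Place as left child of 25.
Insert 18: 18 > 1 → go right; 18 > 7 → go right; 18 < 33 → go left; 18 < 25 → go left; 18 < 19 → go left. Place as left child of 19.
Insert 22: 22 > 1 → go right; 22 > 7 → go right; 22 < 33 → go left; 22 < 25 → go left; 22 > 19 → go right. Place as right child of 19.
Insert 8: 8 > 1 → go right; 8 > 7 → go right; 8 < 33 → go left; 8 < 25 → go left; 8 < 19 → go left; 8 < 18 → go left. Place as left child of 18.
Insert 34: 34 > 1 → go right; 34 > 7 → go right; 34 > 33 → go right. Place as right child of 33.
Insert 3: 3 > 1 → go right; 3 < 7 → go left. Place as left child of 7.
Insert 31: 31 > 1 → go right; 31 > 7 → go right; 31 < 33 → go left; 31 > 25 → go right. Place as right child of 25.
Insert 21: 21 > 1 → go right; 21 > 7 → go right; 21 < 33 → go left; 21 < 25 → go left; 21 > 19 → go right; 21 < 22 → go left. Place as left child of 22.
Insert 26: 26 > 1 → go right; 26 > 7 → go right; 26 < 33 → go left; 26 > 25 → go right; 26 < 31 → go left. Place as left child of 31.

Path to 8: 1 → 7 → 33 → 25 → 19 → 18 → 8, which is 6 edges.

6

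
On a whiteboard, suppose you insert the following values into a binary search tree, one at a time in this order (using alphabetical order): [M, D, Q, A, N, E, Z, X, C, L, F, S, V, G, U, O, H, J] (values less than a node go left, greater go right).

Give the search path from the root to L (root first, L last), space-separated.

M D E L

M: root
D: left child of M (depth 1)
Q: right child of M (depth 1)
A: left child of D (depth 2)
N: left child of Q (depth 2)
E: right child of D (depth 2)
Z: right child of Q (depth 2)
X: left child of Z (depth 3)
C: right child of A (depth 3)
L: right child of E (depth 3)
F: left child of L (depth 4)
S: left child of X (depth 4)
V: right child of S (depth 5)
G: right child of F (depth 5)
U: left child of V (depth 6)
O: right child of N (depth 3)
H: right child of G (depth 6)
J: right child of H (depth 7)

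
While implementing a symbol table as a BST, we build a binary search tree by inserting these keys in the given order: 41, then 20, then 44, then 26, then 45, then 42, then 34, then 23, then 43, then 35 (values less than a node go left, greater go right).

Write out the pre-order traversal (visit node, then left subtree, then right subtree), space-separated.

41 20 26 23 34 35 44 42 43 45

41: root
20: left child of 41 (depth 1)
44: right child of 41 (depth 1)
26: right child of 20 (depth 2)
45: right child of 44 (depth 2)
42: left child of 44 (depth 2)
34: right child of 26 (depth 3)
23: left child of 26 (depth 3)
43: right child of 42 (depth 3)
35: right child of 34 (depth 4)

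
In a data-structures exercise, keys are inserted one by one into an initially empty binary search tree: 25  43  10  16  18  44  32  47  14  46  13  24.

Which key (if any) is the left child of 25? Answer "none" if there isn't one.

Insert 25: tree is empty, so 25 becomes the root.
Insert 43: 43 > 25 → go right. Place as right child of 25.
Insert 10: 10 < 25 → go left. Place as left child of 25.
Insert 16: 16 < 25 → go left; 16 > 10 → go right. Place as right child of 10.
Insert 18: 18 < 25 → go left; 18 > 10 → go right; 18 > 16 → go right. Place as right child of 16.
Insert 44: 44 > 25 → go right; 44 > 43 → go right. Place as right child of 43.
Insert 32: 32 > 25 → go right; 32 < 43 → go left. Place as left child of 43.
Insert 47: 47 > 25 → go right; 47 > 43 → go right; 47 > 44 → go right. Place as right child of 44.
Insert 14: 14 < 25 → go left; 14 > 10 → go right; 14 < 16 → go left. Place as left child of 16.
Insert 46: 46 > 25 → go right; 46 > 43 → go right; 46 > 44 → go right; 46 < 47 → go left. Place as left child of 47.
Insert 13: 13 < 25 → go left; 13 > 10 → go right; 13 < 16 → go left; 13 < 14 → go left. Place as left child of 14.
Insert 24: 24 < 25 → go left; 24 > 10 → go right; 24 > 16 → go right; 24 > 18 → go right. Place as right child of 18.

10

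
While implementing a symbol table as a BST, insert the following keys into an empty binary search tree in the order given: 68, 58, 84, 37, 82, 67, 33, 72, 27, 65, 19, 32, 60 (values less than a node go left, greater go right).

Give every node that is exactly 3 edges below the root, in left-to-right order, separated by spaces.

33 65 72

68: root
58: left child of 68 (depth 1)
84: right child of 68 (depth 1)
37: left child of 58 (depth 2)
82: left child of 84 (depth 2)
67: right child of 58 (depth 2)
33: left child of 37 (depth 3)
72: left child of 82 (depth 3)
27: left child of 33 (depth 4)
65: left child of 67 (depth 3)
19: left child of 27 (depth 5)
32: right child of 27 (depth 5)
60: left child of 65 (depth 4)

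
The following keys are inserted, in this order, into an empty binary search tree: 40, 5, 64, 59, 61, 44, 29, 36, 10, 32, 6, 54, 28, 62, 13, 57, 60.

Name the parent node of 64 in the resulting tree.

40

Resulting structure (node: left, right):
  40: L=5, R=64
  5: L=–, R=29
  64: L=59, R=–
  59: L=44, R=61
  61: L=60, R=62
  44: L=–, R=54
  29: L=10, R=36
  36: L=32, R=–
  10: L=6, R=28
  32: L=–, R=–
  6: L=–, R=–
  54: L=–, R=57
  28: L=13, R=–
  62: L=–, R=–
  13: L=–, R=–
  57: L=–, R=–
  60: L=–, R=–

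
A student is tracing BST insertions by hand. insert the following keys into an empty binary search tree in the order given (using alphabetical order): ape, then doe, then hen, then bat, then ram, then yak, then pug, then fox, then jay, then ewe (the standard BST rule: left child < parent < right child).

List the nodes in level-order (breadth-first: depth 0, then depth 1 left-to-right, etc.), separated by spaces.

ape doe bat hen fox ram ewe pug yak jay

ape: root
doe: right child of ape (depth 1)
hen: right child of doe (depth 2)
bat: left child of doe (depth 2)
ram: right child of hen (depth 3)
yak: right child of ram (depth 4)
pug: left child of ram (depth 4)
fox: left child of hen (depth 3)
jay: left child of pug (depth 5)
ewe: left child of fox (depth 4)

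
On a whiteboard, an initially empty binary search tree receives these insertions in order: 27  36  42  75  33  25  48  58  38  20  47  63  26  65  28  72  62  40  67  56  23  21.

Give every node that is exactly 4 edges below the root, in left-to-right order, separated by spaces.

21 40 48

27: root
36: right child of 27 (depth 1)
42: right child of 36 (depth 2)
75: right child of 42 (depth 3)
33: left child of 36 (depth 2)
25: left child of 27 (depth 1)
48: left child of 75 (depth 4)
58: right child of 48 (depth 5)
38: left child of 42 (depth 3)
20: left child of 25 (depth 2)
47: left child of 48 (depth 5)
63: right child of 58 (depth 6)
26: right child of 25 (depth 2)
65: right child of 63 (depth 7)
28: left child of 33 (depth 3)
72: right child of 65 (depth 8)
62: left child of 63 (depth 7)
40: right child of 38 (depth 4)
67: left child of 72 (depth 9)
56: left child of 58 (depth 6)
23: right child of 20 (depth 3)
21: left child of 23 (depth 4)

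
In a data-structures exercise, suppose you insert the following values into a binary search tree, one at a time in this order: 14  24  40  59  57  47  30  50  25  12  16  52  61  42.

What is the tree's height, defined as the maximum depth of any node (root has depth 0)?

Insert 14: tree is empty, so 14 becomes the root.
Insert 24: 24 > 14 → go right. Place as right child of 14.
Insert 40: 40 > 14 → go right; 40 > 24 → go right. Place as right child of 24.
Insert 59: 59 > 14 → go right; 59 > 24 → go right; 59 > 40 → go right. Place as right child of 40.
Insert 57: 57 > 14 → go right; 57 > 24 → go right; 57 > 40 → go right; 57 < 59 → go left. Place as left child of 59.
Insert 47: 47 > 14 → go right; 47 > 24 → go right; 47 > 40 → go right; 47 < 59 → go left; 47 < 57 → go left. Place as left child of 57.
Insert 30: 30 > 14 → go right; 30 > 24 → go right; 30 < 40 → go left. Place as left child of 40.
Insert 50: 50 > 14 → go right; 50 > 24 → go right; 50 > 40 → go right; 50 < 59 → go left; 50 < 57 → go left; 50 > 47 → go right. Place as right child of 47.
Insert 25: 25 > 14 → go right; 25 > 24 → go right; 25 < 40 → go left; 25 < 30 → go left. Place as left child of 30.
Insert 12: 12 < 14 → go left. Place as left child of 14.
Insert 16: 16 > 14 → go right; 16 < 24 → go left. Place as left child of 24.
Insert 52: 52 > 14 → go right; 52 > 24 → go right; 52 > 40 → go right; 52 < 59 → go left; 52 < 57 → go left; 52 > 47 → go right; 52 > 50 → go right. Place as right child of 50.
Insert 61: 61 > 14 → go right; 61 > 24 → go right; 61 > 40 → go right; 61 > 59 → go right. Place as right child of 59.
Insert 42: 42 > 14 → go right; 42 > 24 → go right; 42 > 40 → go right; 42 < 59 → go left; 42 < 57 → go left; 42 < 47 → go left. Place as left child of 47.

The deepest node is 52 at depth 7.

7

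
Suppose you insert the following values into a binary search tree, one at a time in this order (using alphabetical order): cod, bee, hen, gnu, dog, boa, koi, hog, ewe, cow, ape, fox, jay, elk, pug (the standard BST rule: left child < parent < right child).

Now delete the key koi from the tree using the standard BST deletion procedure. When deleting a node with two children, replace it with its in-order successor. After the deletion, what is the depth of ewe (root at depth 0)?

4

Resulting structure (node: left, right):
  cod: L=bee, R=hen
  bee: L=ape, R=boa
  hen: L=gnu, R=koi
  gnu: L=dog, R=–
  dog: L=cow, R=ewe
  boa: L=–, R=–
  koi: L=hog, R=pug
  hog: L=–, R=jay
  ewe: L=elk, R=fox
  cow: L=–, R=–
  ape: L=–, R=–
  fox: L=–, R=–
  jay: L=–, R=–
  elk: L=–, R=–
  pug: L=–, R=–

Delete koi (two children — replace with in-order successor).
After deletion, path to ewe: cod → hen → gnu → dog → ewe.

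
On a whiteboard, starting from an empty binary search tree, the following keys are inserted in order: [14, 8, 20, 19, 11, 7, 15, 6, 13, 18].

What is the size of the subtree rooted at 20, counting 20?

Insert 14: tree is empty, so 14 becomes the root.
Insert 8: 8 < 14 → go left. Place as left child of 14.
Insert 20: 20 > 14 → go right. Place as right child of 14.
Insert 19: 19 > 14 → go right; 19 < 20 → go left. Place as left child of 20.
Insert 11: 11 < 14 → go left; 11 > 8 → go right. Place as right child of 8.
Insert 7: 7 < 14 → go left; 7 < 8 → go left. Place as left child of 8.
Insert 15: 15 > 14 → go right; 15 < 20 → go left; 15 < 19 → go left. Place as left child of 19.
Insert 6: 6 < 14 → go left; 6 < 8 → go left; 6 < 7 → go left. Place as left child of 7.
Insert 13: 13 < 14 → go left; 13 > 8 → go right; 13 > 11 → go right. Place as right child of 11.
Insert 18: 18 > 14 → go right; 18 < 20 → go left; 18 < 19 → go left; 18 > 15 → go right. Place as right child of 15.

Subtree rooted at 20 contains: 20, 19, 15, 18 — 4 nodes.

4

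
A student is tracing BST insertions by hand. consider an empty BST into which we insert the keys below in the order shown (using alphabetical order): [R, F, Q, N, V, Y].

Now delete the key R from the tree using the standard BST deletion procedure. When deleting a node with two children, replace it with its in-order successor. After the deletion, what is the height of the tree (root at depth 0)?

3

R: root
F: left child of R (depth 1)
Q: right child of F (depth 2)
N: left child of Q (depth 3)
V: right child of R (depth 1)
Y: right child of V (depth 2)

Delete R (two children — replace with in-order successor).
After deletion, deepest node is N at depth 3.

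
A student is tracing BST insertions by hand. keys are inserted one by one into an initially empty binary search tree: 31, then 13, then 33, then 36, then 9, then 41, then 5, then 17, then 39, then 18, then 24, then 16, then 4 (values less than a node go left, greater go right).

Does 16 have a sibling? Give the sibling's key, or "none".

18

Insert 31: tree is empty, so 31 becomes the root.
Insert 13: 13 < 31 → go left. Place as left child of 31.
Insert 33: 33 > 31 → go right. Place as right child of 31.
Insert 36: 36 > 31 → go right; 36 > 33 → go right. Place as right child of 33.
Insert 9: 9 < 31 → go left; 9 < 13 → go left. Place as left child of 13.
Insert 41: 41 > 31 → go right; 41 > 33 → go right; 41 > 36 → go right. Place as right child of 36.
Insert 5: 5 < 31 → go left; 5 < 13 → go left; 5 < 9 → go left. Place as left child of 9.
Insert 17: 17 < 31 → go left; 17 > 13 → go right. Place as right child of 13.
Insert 39: 39 > 31 → go right; 39 > 33 → go right; 39 > 36 → go right; 39 < 41 → go left. Place as left child of 41.
Insert 18: 18 < 31 → go left; 18 > 13 → go right; 18 > 17 → go right. Place as right child of 17.
Insert 24: 24 < 31 → go left; 24 > 13 → go right; 24 > 17 → go right; 24 > 18 → go right. Place as right child of 18.
Insert 16: 16 < 31 → go left; 16 > 13 → go right; 16 < 17 → go left. Place as left child of 17.
Insert 4: 4 < 31 → go left; 4 < 13 → go left; 4 < 9 → go left; 4 < 5 → go left. Place as left child of 5.

16's parent is 17; the other child of 17 is 18.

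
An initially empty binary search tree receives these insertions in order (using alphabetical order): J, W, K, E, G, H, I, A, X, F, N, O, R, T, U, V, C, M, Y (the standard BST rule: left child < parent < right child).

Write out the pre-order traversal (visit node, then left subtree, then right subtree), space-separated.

J: root
W: right child of J (depth 1)
K: left child of W (depth 2)
E: left child of J (depth 1)
G: right child of E (depth 2)
H: right child of G (depth 3)
I: right child of H (depth 4)
A: left child of E (depth 2)
X: right child of W (depth 2)
F: left child of G (depth 3)
N: right child of K (depth 3)
O: right child of N (depth 4)
R: right child of O (depth 5)
T: right child of R (depth 6)
U: right child of T (depth 7)
V: right child of U (depth 8)
C: right child of A (depth 3)
M: left child of N (depth 4)
Y: right child of X (depth 3)

J E A C G F H I W K N M O R T U V X Y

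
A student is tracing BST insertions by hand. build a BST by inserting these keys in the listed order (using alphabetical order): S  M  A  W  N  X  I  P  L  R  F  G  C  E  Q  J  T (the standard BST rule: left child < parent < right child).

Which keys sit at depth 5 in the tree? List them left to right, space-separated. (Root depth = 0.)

C G J Q

Insert S: tree is empty, so S becomes the root.
Insert M: M < S → go left. Place as left child of S.
Insert A: A < S → go left; A < M → go left. Place as left child of M.
Insert W: W > S → go right. Place as right child of S.
Insert N: N < S → go left; N > M → go right. Place as right child of M.
Insert X: X > S → go right; X > W → go right. Place as right child of W.
Insert I: I < S → go left; I < M → go left; I > A → go right. Place as right child of A.
Insert P: P < S → go left; P > M → go right; P > N → go right. Place as right child of N.
Insert L: L < S → go left; L < M → go left; L > A → go right; L > I → go right. Place as right child of I.
Insert R: R < S → go left; R > M → go right; R > N → go right; R > P → go right. Place as right child of P.
Insert F: F < S → go left; F < M → go left; F > A → go right; F < I → go left. Place as left child of I.
Insert G: G < S → go left; G < M → go left; G > A → go right; G < I → go left; G > F → go right. Place as right child of F.
Insert C: C < S → go left; C < M → go left; C > A → go right; C < I → go left; C < F → go left. Place as left child of F.
Insert E: E < S → go left; E < M → go left; E > A → go right; E < I → go left; E < F → go left; E > C → go right. Place as right child of C.
Insert Q: Q < S → go left; Q > M → go right; Q > N → go right; Q > P → go right; Q < R → go left. Place as left child of R.
Insert J: J < S → go left; J < M → go left; J > A → go right; J > I → go right; J < L → go left. Place as left child of L.
Insert T: T > S → go right; T < W → go left. Place as left child of W.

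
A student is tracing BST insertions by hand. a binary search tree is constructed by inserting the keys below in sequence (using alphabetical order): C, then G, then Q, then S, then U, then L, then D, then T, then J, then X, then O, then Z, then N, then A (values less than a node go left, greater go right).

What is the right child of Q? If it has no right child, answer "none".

C: root
G: right child of C (depth 1)
Q: right child of G (depth 2)
S: right child of Q (depth 3)
U: right child of S (depth 4)
L: left child of Q (depth 3)
D: left child of G (depth 2)
T: left child of U (depth 5)
J: left child of L (depth 4)
X: right child of U (depth 5)
O: right child of L (depth 4)
Z: right child of X (depth 6)
N: left child of O (depth 5)
A: left child of C (depth 1)

S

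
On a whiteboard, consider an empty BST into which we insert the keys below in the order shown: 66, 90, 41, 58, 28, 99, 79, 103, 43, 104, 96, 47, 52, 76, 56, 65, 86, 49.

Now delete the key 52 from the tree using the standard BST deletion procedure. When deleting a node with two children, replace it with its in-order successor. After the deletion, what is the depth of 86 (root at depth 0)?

3

Insert 66: tree is empty, so 66 becomes the root.
Insert 90: 90 > 66 → go right. Place as right child of 66.
Insert 41: 41 < 66 → go left. Place as left child of 66.
Insert 58: 58 < 66 → go left; 58 > 41 → go right. Place as right child of 41.
Insert 28: 28 < 66 → go left; 28 < 41 → go left. Place as left child of 41.
Insert 99: 99 > 66 → go right; 99 > 90 → go right. Place as right child of 90.
Insert 79: 79 > 66 → go right; 79 < 90 → go left. Place as left child of 90.
Insert 103: 103 > 66 → go right; 103 > 90 → go right; 103 > 99 → go right. Place as right child of 99.
Insert 43: 43 < 66 → go left; 43 > 41 → go right; 43 < 58 → go left. Place as left child of 58.
Insert 104: 104 > 66 → go right; 104 > 90 → go right; 104 > 99 → go right; 104 > 103 → go right. Place as right child of 103.
Insert 96: 96 > 66 → go right; 96 > 90 → go right; 96 < 99 → go left. Place as left child of 99.
Insert 47: 47 < 66 → go left; 47 > 41 → go right; 47 < 58 → go left; 47 > 43 → go right. Place as right child of 43.
Insert 52: 52 < 66 → go left; 52 > 41 → go right; 52 < 58 → go left; 52 > 43 → go right; 52 > 47 → go right. Place as right child of 47.
Insert 76: 76 > 66 → go right; 76 < 90 → go left; 76 < 79 → go left. Place as left child of 79.
Insert 56: 56 < 66 → go left; 56 > 41 → go right; 56 < 58 → go left; 56 > 43 → go right; 56 > 47 → go right; 56 > 52 → go right. Place as right child of 52.
Insert 65: 65 < 66 → go left; 65 > 41 → go right; 65 > 58 → go right. Place as right child of 58.
Insert 86: 86 > 66 → go right; 86 < 90 → go left; 86 > 79 → go right. Place as right child of 79.
Insert 49: 49 < 66 → go left; 49 > 41 → go right; 49 < 58 → go left; 49 > 43 → go right; 49 > 47 → go right; 49 < 52 → go left. Place as left child of 52.

Delete 52 (two children — replace with in-order successor).
After deletion, path to 86: 66 → 90 → 79 → 86.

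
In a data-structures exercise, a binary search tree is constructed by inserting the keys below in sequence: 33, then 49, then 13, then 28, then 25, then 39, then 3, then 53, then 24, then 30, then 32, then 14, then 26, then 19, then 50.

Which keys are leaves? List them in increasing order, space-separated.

Insert 33: tree is empty, so 33 becomes the root.
Insert 49: 49 > 33 → go right. Place as right child of 33.
Insert 13: 13 < 33 → go left. Place as left child of 33.
Insert 28: 28 < 33 → go left; 28 > 13 → go right. Place as right child of 13.
Insert 25: 25 < 33 → go left; 25 > 13 → go right; 25 < 28 → go left. Place as left child of 28.
Insert 39: 39 > 33 → go right; 39 < 49 → go left. Place as left child of 49.
Insert 3: 3 < 33 → go left; 3 < 13 → go left. Place as left child of 13.
Insert 53: 53 > 33 → go right; 53 > 49 → go right. Place as right child of 49.
Insert 24: 24 < 33 → go left; 24 > 13 → go right; 24 < 28 → go left; 24 < 25 → go left. Place as left child of 25.
Insert 30: 30 < 33 → go left; 30 > 13 → go right; 30 > 28 → go right. Place as right child of 28.
Insert 32: 32 < 33 → go left; 32 > 13 → go right; 32 > 28 → go right; 32 > 30 → go right. Place as right child of 30.
Insert 14: 14 < 33 → go left; 14 > 13 → go right; 14 < 28 → go left; 14 < 25 → go left; 14 < 24 → go left. Place as left child of 24.
Insert 26: 26 < 33 → go left; 26 > 13 → go right; 26 < 28 → go left; 26 > 25 → go right. Place as right child of 25.
Insert 19: 19 < 33 → go left; 19 > 13 → go right; 19 < 28 → go left; 19 < 25 → go left; 19 < 24 → go left; 19 > 14 → go right. Place as right child of 14.
Insert 50: 50 > 33 → go right; 50 > 49 → go right; 50 < 53 → go left. Place as left child of 53.

3 19 26 32 39 50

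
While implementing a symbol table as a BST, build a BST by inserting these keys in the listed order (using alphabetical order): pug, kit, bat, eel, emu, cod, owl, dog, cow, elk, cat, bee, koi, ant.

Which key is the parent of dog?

cod

pug: root
kit: left child of pug (depth 1)
bat: left child of kit (depth 2)
eel: right child of bat (depth 3)
emu: right child of eel (depth 4)
cod: left child of eel (depth 4)
owl: right child of kit (depth 2)
dog: right child of cod (depth 5)
cow: left child of dog (depth 6)
elk: left child of emu (depth 5)
cat: left child of cod (depth 5)
bee: left child of cat (depth 6)
koi: left child of owl (depth 3)
ant: left child of bat (depth 3)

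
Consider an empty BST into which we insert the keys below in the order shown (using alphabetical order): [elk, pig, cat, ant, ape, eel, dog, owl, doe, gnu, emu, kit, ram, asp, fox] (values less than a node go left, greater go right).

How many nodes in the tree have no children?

Insert elk: tree is empty, so elk becomes the root.
Insert pig: pig > elk → go right. Place as right child of elk.
Insert cat: cat < elk → go left. Place as left child of elk.
Insert ant: ant < elk → go left; ant < cat → go left. Place as left child of cat.
Insert ape: ape < elk → go left; ape < cat → go left; ape > ant → go right. Place as right child of ant.
Insert eel: eel < elk → go left; eel > cat → go right. Place as right child of cat.
Insert dog: dog < elk → go left; dog > cat → go right; dog < eel → go left. Place as left child of eel.
Insert owl: owl > elk → go right; owl < pig → go left. Place as left child of pig.
Insert doe: doe < elk → go left; doe > cat → go right; doe < eel → go left; doe < dog → go left. Place as left child of dog.
Insert gnu: gnu > elk → go right; gnu < pig → go left; gnu < owl → go left. Place as left child of owl.
Insert emu: emu > elk → go right; emu < pig → go left; emu < owl → go left; emu < gnu → go left. Place as left child of gnu.
Insert kit: kit > elk → go right; kit < pig → go left; kit < owl → go left; kit > gnu → go right. Place as right child of gnu.
Insert ram: ram > elk → go right; ram > pig → go right. Place as right child of pig.
Insert asp: asp < elk → go left; asp < cat → go left; asp > ant → go right; asp > ape → go right. Place as right child of ape.
Insert fox: fox > elk → go right; fox < pig → go left; fox < owl → go left; fox < gnu → go left; fox > emu → go right. Place as right child of emu.

Leaves: asp, doe, fox, kit, ram — 5 in total.

5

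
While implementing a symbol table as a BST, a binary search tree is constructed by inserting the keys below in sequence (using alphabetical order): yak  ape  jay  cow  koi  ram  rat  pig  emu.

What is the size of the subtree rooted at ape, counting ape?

8

Insert yak: tree is empty, so yak becomes the root.
Insert ape: ape < yak → go left. Place as left child of yak.
Insert jay: jay < yak → go left; jay > ape → go right. Place as right child of ape.
Insert cow: cow < yak → go left; cow > ape → go right; cow < jay → go left. Place as left child of jay.
Insert koi: koi < yak → go left; koi > ape → go right; koi > jay → go right. Place as right child of jay.
Insert ram: ram < yak → go left; ram > ape → go right; ram > jay → go right; ram > koi → go right. Place as right child of koi.
Insert rat: rat < yak → go left; rat > ape → go right; rat > jay → go right; rat > koi → go right; rat > ram → go right. Place as right child of ram.
Insert pig: pig < yak → go left; pig > ape → go right; pig > jay → go right; pig > koi → go right; pig < ram → go left. Place as left child of ram.
Insert emu: emu < yak → go left; emu > ape → go right; emu < jay → go left; emu > cow → go right. Place as right child of cow.

Subtree rooted at ape contains: ape, jay, cow, emu, koi, ram, pig, rat — 8 nodes.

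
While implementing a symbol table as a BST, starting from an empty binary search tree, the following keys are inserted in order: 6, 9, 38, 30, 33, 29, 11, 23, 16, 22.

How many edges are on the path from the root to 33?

Resulting structure (node: left, right):
  6: L=–, R=9
  9: L=–, R=38
  38: L=30, R=–
  30: L=29, R=33
  33: L=–, R=–
  29: L=11, R=–
  11: L=–, R=23
  23: L=16, R=–
  16: L=–, R=22
  22: L=–, R=–

Path to 33: 6 → 9 → 38 → 30 → 33, which is 4 edges.

4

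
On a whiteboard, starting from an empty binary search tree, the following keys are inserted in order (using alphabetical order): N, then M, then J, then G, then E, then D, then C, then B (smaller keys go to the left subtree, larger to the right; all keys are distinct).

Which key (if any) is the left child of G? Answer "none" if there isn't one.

E

N: root
M: left child of N (depth 1)
J: left child of M (depth 2)
G: left child of J (depth 3)
E: left child of G (depth 4)
D: left child of E (depth 5)
C: left child of D (depth 6)
B: left child of C (depth 7)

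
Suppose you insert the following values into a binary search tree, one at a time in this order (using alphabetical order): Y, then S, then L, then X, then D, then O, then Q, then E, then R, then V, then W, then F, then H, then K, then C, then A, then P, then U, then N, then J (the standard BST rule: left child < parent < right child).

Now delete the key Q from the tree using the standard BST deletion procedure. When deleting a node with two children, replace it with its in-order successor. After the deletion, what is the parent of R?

O

Y: root
S: left child of Y (depth 1)
L: left child of S (depth 2)
X: right child of S (depth 2)
D: left child of L (depth 3)
O: right child of L (depth 3)
Q: right child of O (depth 4)
E: right child of D (depth 4)
R: right child of Q (depth 5)
V: left child of X (depth 3)
W: right child of V (depth 4)
F: right child of E (depth 5)
H: right child of F (depth 6)
K: right child of H (depth 7)
C: left child of D (depth 4)
A: left child of C (depth 5)
P: left child of Q (depth 5)
U: left child of V (depth 4)
N: left child of O (depth 4)
J: left child of K (depth 8)

Delete Q (two children — replace with in-order successor).
After deletion, R's parent is O.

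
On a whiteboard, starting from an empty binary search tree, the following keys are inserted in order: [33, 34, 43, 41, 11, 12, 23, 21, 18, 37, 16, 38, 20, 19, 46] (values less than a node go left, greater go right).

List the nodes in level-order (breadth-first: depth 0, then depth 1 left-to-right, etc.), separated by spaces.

Resulting structure (node: left, right):
  33: L=11, R=34
  34: L=–, R=43
  43: L=41, R=46
  41: L=37, R=–
  11: L=–, R=12
  12: L=–, R=23
  23: L=21, R=–
  21: L=18, R=–
  18: L=16, R=20
  37: L=–, R=38
  16: L=–, R=–
  38: L=–, R=–
  20: L=19, R=–
  19: L=–, R=–
  46: L=–, R=–

33 11 34 12 43 23 41 46 21 37 18 38 16 20 19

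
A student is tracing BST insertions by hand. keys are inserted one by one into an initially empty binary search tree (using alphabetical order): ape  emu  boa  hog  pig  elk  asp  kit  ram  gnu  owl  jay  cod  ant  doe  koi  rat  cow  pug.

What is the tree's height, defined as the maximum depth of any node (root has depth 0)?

6

ape: root
emu: right child of ape (depth 1)
boa: left child of emu (depth 2)
hog: right child of emu (depth 2)
pig: right child of hog (depth 3)
elk: right child of boa (depth 3)
asp: left child of boa (depth 3)
kit: left child of pig (depth 4)
ram: right child of pig (depth 4)
gnu: left child of hog (depth 3)
owl: right child of kit (depth 5)
jay: left child of kit (depth 5)
cod: left child of elk (depth 4)
ant: left child of ape (depth 1)
doe: right child of cod (depth 5)
koi: left child of owl (depth 6)
rat: right child of ram (depth 5)
cow: left child of doe (depth 6)
pug: left child of ram (depth 5)

The deepest node is koi at depth 6.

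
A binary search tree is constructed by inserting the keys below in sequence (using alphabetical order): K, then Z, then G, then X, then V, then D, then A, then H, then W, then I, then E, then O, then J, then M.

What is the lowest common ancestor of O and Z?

Insert K: tree is empty, so K becomes the root.
Insert Z: Z > K → go right. Place as right child of K.
Insert G: G < K → go left. Place as left child of K.
Insert X: X > K → go right; X < Z → go left. Place as left child of Z.
Insert V: V > K → go right; V < Z → go left; V < X → go left. Place as left child of X.
Insert D: D < K → go left; D < G → go left. Place as left child of G.
Insert A: A < K → go left; A < G → go left; A < D → go left. Place as left child of D.
Insert H: H < K → go left; H > G → go right. Place as right child of G.
Insert W: W > K → go right; W < Z → go left; W < X → go left; W > V → go right. Place as right child of V.
Insert I: I < K → go left; I > G → go right; I > H → go right. Place as right child of H.
Insert E: E < K → go left; E < G → go left; E > D → go right. Place as right child of D.
Insert O: O > K → go right; O < Z → go left; O < X → go left; O < V → go left. Place as left child of V.
Insert J: J < K → go left; J > G → go right; J > H → go right; J > I → go right. Place as right child of I.
Insert M: M > K → go right; M < Z → go left; M < X → go left; M < V → go left; M < O → go left. Place as left child of O.

Path to O: K → Z → X → V → O
Path to Z: K → Z
Z lies on both paths and is an ancestor of the other node.

Z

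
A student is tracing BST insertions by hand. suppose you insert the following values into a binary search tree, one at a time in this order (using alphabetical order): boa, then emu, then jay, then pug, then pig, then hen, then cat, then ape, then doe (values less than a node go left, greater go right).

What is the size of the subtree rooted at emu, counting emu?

boa: root
emu: right child of boa (depth 1)
jay: right child of emu (depth 2)
pug: right child of jay (depth 3)
pig: left child of pug (depth 4)
hen: left child of jay (depth 3)
cat: left child of emu (depth 2)
ape: left child of boa (depth 1)
doe: right child of cat (depth 3)

Subtree rooted at emu contains: emu, cat, doe, jay, hen, pug, pig — 7 nodes.

7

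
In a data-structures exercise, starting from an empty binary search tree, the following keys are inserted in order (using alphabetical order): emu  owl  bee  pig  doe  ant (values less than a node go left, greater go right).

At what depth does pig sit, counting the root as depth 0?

2

Resulting structure (node: left, right):
  emu: L=bee, R=owl
  owl: L=–, R=pig
  bee: L=ant, R=doe
  pig: L=–, R=–
  doe: L=–, R=–
  ant: L=–, R=–

Path to pig: emu → owl → pig, which is 2 edges.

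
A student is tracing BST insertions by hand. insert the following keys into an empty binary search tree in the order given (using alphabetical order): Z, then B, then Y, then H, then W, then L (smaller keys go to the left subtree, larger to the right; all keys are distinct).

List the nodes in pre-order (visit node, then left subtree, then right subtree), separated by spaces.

Z: root
B: left child of Z (depth 1)
Y: right child of B (depth 2)
H: left child of Y (depth 3)
W: right child of H (depth 4)
L: left child of W (depth 5)

Z B Y H W L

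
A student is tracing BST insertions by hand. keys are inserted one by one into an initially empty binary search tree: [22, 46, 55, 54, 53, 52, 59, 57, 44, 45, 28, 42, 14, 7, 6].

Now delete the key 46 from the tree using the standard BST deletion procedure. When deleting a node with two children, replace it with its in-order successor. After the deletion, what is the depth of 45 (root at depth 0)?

3

Insert 22: tree is empty, so 22 becomes the root.
Insert 46: 46 > 22 → go right. Place as right child of 22.
Insert 55: 55 > 22 → go right; 55 > 46 → go right. Place as right child of 46.
Insert 54: 54 > 22 → go right; 54 > 46 → go right; 54 < 55 → go left. Place as left child of 55.
Insert 53: 53 > 22 → go right; 53 > 46 → go right; 53 < 55 → go left; 53 < 54 → go left. Place as left child of 54.
Insert 52: 52 > 22 → go right; 52 > 46 → go right; 52 < 55 → go left; 52 < 54 → go left; 52 < 53 → go left. Place as left child of 53.
Insert 59: 59 > 22 → go right; 59 > 46 → go right; 59 > 55 → go right. Place as right child of 55.
Insert 57: 57 > 22 → go right; 57 > 46 → go right; 57 > 55 → go right; 57 < 59 → go left. Place as left child of 59.
Insert 44: 44 > 22 → go right; 44 < 46 → go left. Place as left child of 46.
Insert 45: 45 > 22 → go right; 45 < 46 → go left; 45 > 44 → go right. Place as right child of 44.
Insert 28: 28 > 22 → go right; 28 < 46 → go left; 28 < 44 → go left. Place as left child of 44.
Insert 42: 42 > 22 → go right; 42 < 46 → go left; 42 < 44 → go left; 42 > 28 → go right. Place as right child of 28.
Insert 14: 14 < 22 → go left. Place as left child of 22.
Insert 7: 7 < 22 → go left; 7 < 14 → go left. Place as left child of 14.
Insert 6: 6 < 22 → go left; 6 < 14 → go left; 6 < 7 → go left. Place as left child of 7.

Delete 46 (two children — replace with in-order successor).
After deletion, path to 45: 22 → 52 → 44 → 45.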